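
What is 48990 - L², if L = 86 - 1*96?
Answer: 48890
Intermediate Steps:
L = -10 (L = 86 - 96 = -10)
48990 - L² = 48990 - 1*(-10)² = 48990 - 1*100 = 48990 - 100 = 48890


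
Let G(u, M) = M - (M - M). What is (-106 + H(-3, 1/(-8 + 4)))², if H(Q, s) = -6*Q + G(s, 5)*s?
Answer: 127449/16 ≈ 7965.6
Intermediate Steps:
G(u, M) = M (G(u, M) = M - 1*0 = M + 0 = M)
H(Q, s) = -6*Q + 5*s
(-106 + H(-3, 1/(-8 + 4)))² = (-106 + (-6*(-3) + 5/(-8 + 4)))² = (-106 + (18 + 5/(-4)))² = (-106 + (18 + 5*(-¼)))² = (-106 + (18 - 5/4))² = (-106 + 67/4)² = (-357/4)² = 127449/16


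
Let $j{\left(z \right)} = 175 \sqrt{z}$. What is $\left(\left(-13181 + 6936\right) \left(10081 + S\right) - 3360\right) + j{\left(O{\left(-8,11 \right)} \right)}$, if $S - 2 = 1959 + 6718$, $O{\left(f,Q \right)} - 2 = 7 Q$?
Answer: $-117159560 + 175 \sqrt{79} \approx -1.1716 \cdot 10^{8}$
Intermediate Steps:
$O{\left(f,Q \right)} = 2 + 7 Q$
$S = 8679$ ($S = 2 + \left(1959 + 6718\right) = 2 + 8677 = 8679$)
$\left(\left(-13181 + 6936\right) \left(10081 + S\right) - 3360\right) + j{\left(O{\left(-8,11 \right)} \right)} = \left(\left(-13181 + 6936\right) \left(10081 + 8679\right) - 3360\right) + 175 \sqrt{2 + 7 \cdot 11} = \left(\left(-6245\right) 18760 - 3360\right) + 175 \sqrt{2 + 77} = \left(-117156200 - 3360\right) + 175 \sqrt{79} = -117159560 + 175 \sqrt{79}$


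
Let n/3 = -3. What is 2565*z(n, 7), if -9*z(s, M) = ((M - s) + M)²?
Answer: -150765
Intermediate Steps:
n = -9 (n = 3*(-3) = -9)
z(s, M) = -(-s + 2*M)²/9 (z(s, M) = -((M - s) + M)²/9 = -(-s + 2*M)²/9)
2565*z(n, 7) = 2565*(-(-1*(-9) + 2*7)²/9) = 2565*(-(9 + 14)²/9) = 2565*(-⅑*23²) = 2565*(-⅑*529) = 2565*(-529/9) = -150765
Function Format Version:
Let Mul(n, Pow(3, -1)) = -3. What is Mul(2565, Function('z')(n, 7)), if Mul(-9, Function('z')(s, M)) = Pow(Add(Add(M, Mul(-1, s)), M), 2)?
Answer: -150765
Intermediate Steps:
n = -9 (n = Mul(3, -3) = -9)
Function('z')(s, M) = Mul(Rational(-1, 9), Pow(Add(Mul(-1, s), Mul(2, M)), 2)) (Function('z')(s, M) = Mul(Rational(-1, 9), Pow(Add(Add(M, Mul(-1, s)), M), 2)) = Mul(Rational(-1, 9), Pow(Add(Mul(-1, s), Mul(2, M)), 2)))
Mul(2565, Function('z')(n, 7)) = Mul(2565, Mul(Rational(-1, 9), Pow(Add(Mul(-1, -9), Mul(2, 7)), 2))) = Mul(2565, Mul(Rational(-1, 9), Pow(Add(9, 14), 2))) = Mul(2565, Mul(Rational(-1, 9), Pow(23, 2))) = Mul(2565, Mul(Rational(-1, 9), 529)) = Mul(2565, Rational(-529, 9)) = -150765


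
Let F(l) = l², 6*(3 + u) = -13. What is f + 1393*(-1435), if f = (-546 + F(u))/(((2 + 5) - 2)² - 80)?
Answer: -791582441/396 ≈ -1.9989e+6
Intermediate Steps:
u = -31/6 (u = -3 + (⅙)*(-13) = -3 - 13/6 = -31/6 ≈ -5.1667)
f = 3739/396 (f = (-546 + (-31/6)²)/(((2 + 5) - 2)² - 80) = (-546 + 961/36)/((7 - 2)² - 80) = -18695/(36*(5² - 80)) = -18695/(36*(25 - 80)) = -18695/36/(-55) = -18695/36*(-1/55) = 3739/396 ≈ 9.4419)
f + 1393*(-1435) = 3739/396 + 1393*(-1435) = 3739/396 - 1998955 = -791582441/396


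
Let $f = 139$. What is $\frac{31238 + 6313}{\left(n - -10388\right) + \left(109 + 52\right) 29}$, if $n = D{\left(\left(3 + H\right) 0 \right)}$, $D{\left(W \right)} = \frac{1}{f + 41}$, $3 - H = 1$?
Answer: $\frac{6759180}{2710261} \approx 2.4939$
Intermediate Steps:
$H = 2$ ($H = 3 - 1 = 2$)
$D{\left(W \right)} = \frac{1}{180}$ ($D{\left(W \right)} = \frac{1}{139 + 41} = \frac{1}{180}$)
$n = \frac{1}{180} \approx 0.0055556$
$\frac{31238 + 6313}{\left(n - -10388\right) + \left(109 + 52\right) 29} = \frac{31238 + 6313}{\left(\frac{1}{180} - -10388\right) + \left(109 + 52\right) 29} = \frac{37551}{\left(\frac{1}{180} + 10388\right) + 161 \cdot 29} = \frac{37551}{\frac{1869841}{180} + 4669} = \frac{37551}{\frac{2710261}{180}} = 37551 \cdot \frac{180}{2710261} = \frac{6759180}{2710261}$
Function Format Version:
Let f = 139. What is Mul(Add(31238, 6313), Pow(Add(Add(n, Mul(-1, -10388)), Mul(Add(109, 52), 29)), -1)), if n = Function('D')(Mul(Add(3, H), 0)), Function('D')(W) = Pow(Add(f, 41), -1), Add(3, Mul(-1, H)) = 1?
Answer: Rational(6759180, 2710261) ≈ 2.4939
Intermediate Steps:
H = 2 (H = Add(3, Mul(-1, 1)) = Add(3, -1) = 2)
Function('D')(W) = Rational(1, 180) (Function('D')(W) = Pow(Add(139, 41), -1) = Pow(180, -1) = Rational(1, 180))
n = Rational(1, 180) ≈ 0.0055556
Mul(Add(31238, 6313), Pow(Add(Add(n, Mul(-1, -10388)), Mul(Add(109, 52), 29)), -1)) = Mul(Add(31238, 6313), Pow(Add(Add(Rational(1, 180), Mul(-1, -10388)), Mul(Add(109, 52), 29)), -1)) = Mul(37551, Pow(Add(Add(Rational(1, 180), 10388), Mul(161, 29)), -1)) = Mul(37551, Pow(Add(Rational(1869841, 180), 4669), -1)) = Mul(37551, Pow(Rational(2710261, 180), -1)) = Mul(37551, Rational(180, 2710261)) = Rational(6759180, 2710261)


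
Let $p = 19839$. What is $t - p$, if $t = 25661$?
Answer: $5822$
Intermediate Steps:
$t - p = 25661 - 19839 = 5822$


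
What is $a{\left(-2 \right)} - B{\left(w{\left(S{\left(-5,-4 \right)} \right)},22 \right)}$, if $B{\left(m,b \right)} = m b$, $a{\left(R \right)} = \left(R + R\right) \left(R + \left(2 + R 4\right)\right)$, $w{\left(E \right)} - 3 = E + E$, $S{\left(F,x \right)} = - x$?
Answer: $-210$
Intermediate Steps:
$w{\left(E \right)} = 3 + 2 E$ ($w{\left(E \right)} = 3 + \left(E + E\right) = 3 + 2 E$)
$a{\left(R \right)} = 2 R \left(2 + 5 R\right)$ ($a{\left(R \right)} = 2 R \left(R + \left(2 + 4 R\right)\right) = 2 R \left(2 + 5 R\right)$)
$B{\left(m,b \right)} = b m$
$a{\left(-2 \right)} - B{\left(w{\left(S{\left(-5,-4 \right)} \right)},22 \right)} = 2 \left(-2\right) \left(2 + 5 \left(-2\right)\right) - 22 \left(3 + 2 \left(\left(-1\right) \left(-4\right)\right)\right) = 2 \left(-2\right) \left(2 - 10\right) - 22 \left(3 + 2 \cdot 4\right) = 2 \left(-2\right) \left(-8\right) - 22 \left(3 + 8\right) = 32 - 22 \cdot 11 = 32 - 242 = -210$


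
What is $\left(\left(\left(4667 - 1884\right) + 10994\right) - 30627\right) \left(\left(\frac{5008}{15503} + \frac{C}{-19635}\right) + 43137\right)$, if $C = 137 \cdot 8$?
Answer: $- \frac{44251620801693490}{60880281} \approx -7.2686 \cdot 10^{8}$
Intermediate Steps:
$C = 1096$
$\left(\left(\left(4667 - 1884\right) + 10994\right) - 30627\right) \left(\left(\frac{5008}{15503} + \frac{C}{-19635}\right) + 43137\right) = \left(\left(\left(4667 - 1884\right) + 10994\right) - 30627\right) \left(\left(\frac{5008}{15503} + \frac{1096}{-19635}\right) + 43137\right) = \left(\left(2783 + 10994\right) - 30627\right) \left(\left(5008 \cdot \frac{1}{15503} + 1096 \left(- \frac{1}{19635}\right)\right) + 43137\right) = \left(13777 - 30627\right) \left(\left(\frac{5008}{15503} - \frac{1096}{19635}\right) + 43137\right) = - 16850 \left(\frac{81340792}{304401405} + 43137\right) = \left(-16850\right) \frac{13131044748277}{304401405} = - \frac{44251620801693490}{60880281}$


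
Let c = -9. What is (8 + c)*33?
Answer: -33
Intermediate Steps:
(8 + c)*33 = (8 - 9)*33 = -1*33 = -33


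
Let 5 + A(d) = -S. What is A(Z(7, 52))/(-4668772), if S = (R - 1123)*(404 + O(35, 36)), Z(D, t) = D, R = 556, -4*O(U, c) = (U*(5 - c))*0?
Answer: -229063/4668772 ≈ -0.049063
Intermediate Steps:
O(U, c) = 0 (O(U, c) = -U*(5 - c)*0/4 = -¼*0 = 0)
S = -229068 (S = (556 - 1123)*(404 + 0) = -567*404 = -229068)
A(d) = 229063 (A(d) = -5 - 1*(-229068) = -5 + 229068 = 229063)
A(Z(7, 52))/(-4668772) = 229063/(-4668772) = 229063*(-1/4668772) = -229063/4668772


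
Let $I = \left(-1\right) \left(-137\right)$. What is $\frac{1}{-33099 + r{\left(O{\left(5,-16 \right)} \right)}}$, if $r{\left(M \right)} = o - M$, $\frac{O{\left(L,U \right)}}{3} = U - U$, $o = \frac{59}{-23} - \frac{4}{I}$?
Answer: $- \frac{3151}{104303124} \approx -3.021 \cdot 10^{-5}$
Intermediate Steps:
$I = 137$
$o = - \frac{8175}{3151}$ ($o = \frac{59}{-23} - \frac{4}{137} = 59 \left(- \frac{1}{23}\right) - \frac{4}{137} = - \frac{59}{23} - \frac{4}{137} = - \frac{8175}{3151} \approx -2.5944$)
$O{\left(L,U \right)} = 0$ ($O{\left(L,U \right)} = 3 \left(U - U\right) = 3 \cdot 0 = 0$)
$r{\left(M \right)} = - \frac{8175}{3151} - M$
$\frac{1}{-33099 + r{\left(O{\left(5,-16 \right)} \right)}} = \frac{1}{-33099 - \frac{8175}{3151}} = \frac{1}{- \frac{104303124}{3151}} = - \frac{3151}{104303124}$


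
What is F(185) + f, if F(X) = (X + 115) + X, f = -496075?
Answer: -495590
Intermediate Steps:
F(X) = 115 + 2*X (F(X) = (115 + X) + X = 115 + 2*X)
F(185) + f = (115 + 2*185) - 496075 = (115 + 370) - 496075 = 485 - 496075 = -495590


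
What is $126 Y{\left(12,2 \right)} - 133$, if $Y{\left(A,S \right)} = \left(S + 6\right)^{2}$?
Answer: $7931$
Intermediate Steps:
$Y{\left(A,S \right)} = \left(6 + S\right)^{2}$
$126 Y{\left(12,2 \right)} - 133 = 126 \left(6 + 2\right)^{2} - 133 = 126 \cdot 8^{2} - 133 = 126 \cdot 64 - 133 = 8064 - 133 = 7931$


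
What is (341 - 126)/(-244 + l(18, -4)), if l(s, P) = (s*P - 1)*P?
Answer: 215/48 ≈ 4.4792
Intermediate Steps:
l(s, P) = P*(-1 + P*s) (l(s, P) = (P*s - 1)*P = (-1 + P*s)*P = P*(-1 + P*s))
(341 - 126)/(-244 + l(18, -4)) = (341 - 126)/(-244 - 4*(-1 - 4*18)) = 215/(-244 - 4*(-1 - 72)) = 215/(-244 - 4*(-73)) = 215/(-244 + 292) = 215/48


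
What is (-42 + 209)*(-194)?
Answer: -32398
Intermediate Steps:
(-42 + 209)*(-194) = 167*(-194) = -32398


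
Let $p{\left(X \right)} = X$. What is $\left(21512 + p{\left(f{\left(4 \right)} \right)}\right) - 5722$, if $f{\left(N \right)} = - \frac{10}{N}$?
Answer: $\frac{31575}{2} \approx 15788.0$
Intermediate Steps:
$\left(21512 + p{\left(f{\left(4 \right)} \right)}\right) - 5722 = \left(21512 - \frac{10}{4}\right) - 5722 = \left(21512 - \frac{5}{2}\right) - 5722 = \frac{43019}{2} - 5722 = \frac{31575}{2}$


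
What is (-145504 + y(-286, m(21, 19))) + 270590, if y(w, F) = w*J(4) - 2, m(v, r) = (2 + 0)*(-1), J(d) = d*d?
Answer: 120508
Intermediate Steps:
J(d) = d²
m(v, r) = -2 (m(v, r) = 2*(-1) = -2)
y(w, F) = -2 + 16*w (y(w, F) = w*4² - 2 = w*16 - 2 = 16*w - 2 = -2 + 16*w)
(-145504 + y(-286, m(21, 19))) + 270590 = (-145504 + (-2 + 16*(-286))) + 270590 = (-145504 + (-2 - 4576)) + 270590 = (-145504 - 4578) + 270590 = -150082 + 270590 = 120508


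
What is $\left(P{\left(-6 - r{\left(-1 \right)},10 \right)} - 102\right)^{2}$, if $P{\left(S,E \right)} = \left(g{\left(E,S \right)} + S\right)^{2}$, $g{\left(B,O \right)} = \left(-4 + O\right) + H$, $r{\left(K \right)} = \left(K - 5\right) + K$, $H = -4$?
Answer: $4356$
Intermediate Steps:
$r{\left(K \right)} = -5 + 2 K$ ($r{\left(K \right)} = \left(K - 5\right) + K = \left(-5 + K\right) + K = -5 + 2 K$)
$g{\left(B,O \right)} = -8 + O$ ($g{\left(B,O \right)} = \left(-4 + O\right) - 4 = -8 + O$)
$P{\left(S,E \right)} = \left(-8 + 2 S\right)^{2}$ ($P{\left(S,E \right)} = \left(\left(-8 + S\right) + S\right)^{2} = \left(-8 + 2 S\right)^{2}$)
$\left(P{\left(-6 - r{\left(-1 \right)},10 \right)} - 102\right)^{2} = \left(4 \left(-4 - \left(1 - 2\right)\right)^{2} - 102\right)^{2} = \left(4 \left(-4 - -1\right)^{2} - 102\right)^{2} = \left(4 \left(-4 + \left(-6 + 7\right)\right)^{2} - 102\right)^{2} = \left(4 \left(-4 + 1\right)^{2} - 102\right)^{2} = \left(4 \left(-3\right)^{2} - 102\right)^{2} = \left(4 \cdot 9 - 102\right)^{2} = \left(36 - 102\right)^{2} = \left(-66\right)^{2} = 4356$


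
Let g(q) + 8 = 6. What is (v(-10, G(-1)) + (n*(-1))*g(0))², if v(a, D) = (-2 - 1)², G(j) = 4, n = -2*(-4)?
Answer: 625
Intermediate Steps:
n = 8
g(q) = -2 (g(q) = -8 + 6 = -2)
v(a, D) = 9 (v(a, D) = (-3)² = 9)
(v(-10, G(-1)) + (n*(-1))*g(0))² = (9 + (8*(-1))*(-2))² = (9 - 8*(-2))² = (9 + 16)² = 25² = 625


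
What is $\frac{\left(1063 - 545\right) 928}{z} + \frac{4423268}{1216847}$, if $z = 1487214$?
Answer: $\frac{3581644657820}{904855947129} \approx 3.9582$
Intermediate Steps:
$\frac{\left(1063 - 545\right) 928}{z} + \frac{4423268}{1216847} = \frac{\left(1063 - 545\right) 928}{1487214} + \frac{4423268}{1216847} = 518 \cdot 928 \cdot \frac{1}{1487214} + 4423268 \cdot \frac{1}{1216847} = 480704 \cdot \frac{1}{1487214} + \frac{4423268}{1216847} = \frac{240352}{743607} + \frac{4423268}{1216847} = \frac{3581644657820}{904855947129}$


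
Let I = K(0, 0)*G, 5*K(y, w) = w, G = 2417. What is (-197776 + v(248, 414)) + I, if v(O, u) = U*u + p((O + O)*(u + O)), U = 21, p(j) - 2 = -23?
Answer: -189103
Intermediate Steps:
K(y, w) = w/5
p(j) = -21 (p(j) = 2 - 23 = -21)
v(O, u) = -21 + 21*u (v(O, u) = 21*u - 21 = -21 + 21*u)
I = 0 (I = ((⅕)*0)*2417 = 0*2417 = 0)
(-197776 + v(248, 414)) + I = (-197776 + (-21 + 21*414)) + 0 = (-197776 + (-21 + 8694)) + 0 = (-197776 + 8673) + 0 = -189103 + 0 = -189103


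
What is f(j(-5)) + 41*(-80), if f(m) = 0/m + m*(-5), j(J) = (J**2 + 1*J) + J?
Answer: -3355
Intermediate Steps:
j(J) = J**2 + 2*J (j(J) = (J**2 + J) + J = (J + J**2) + J = J**2 + 2*J)
f(m) = -5*m (f(m) = 0 - 5*m = -5*m)
f(j(-5)) + 41*(-80) = -(-25)*(2 - 5) + 41*(-80) = -(-25)*(-3) - 3280 = -5*15 - 3280 = -75 - 3280 = -3355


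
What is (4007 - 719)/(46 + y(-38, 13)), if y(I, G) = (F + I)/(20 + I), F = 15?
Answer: 59184/851 ≈ 69.546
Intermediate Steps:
y(I, G) = (15 + I)/(20 + I)
(4007 - 719)/(46 + y(-38, 13)) = (4007 - 719)/(46 + (15 - 38)/(20 - 38)) = 3288/(46 - 23/(-18)) = 3288/(46 - 1/18*(-23)) = 3288/(46 + 23/18) = 3288/(851/18) = 3288*(18/851) = 59184/851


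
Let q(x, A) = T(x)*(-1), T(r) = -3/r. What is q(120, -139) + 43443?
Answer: 1737721/40 ≈ 43443.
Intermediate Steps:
q(x, A) = 3/x (q(x, A) = -3/x*(-1) = 3/x)
q(120, -139) + 43443 = 3/120 + 43443 = 3*(1/120) + 43443 = 1/40 + 43443 = 1737721/40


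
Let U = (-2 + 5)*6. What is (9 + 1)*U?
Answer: 180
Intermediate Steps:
U = 18 (U = 3*6 = 18)
(9 + 1)*U = (9 + 1)*18 = 10*18 = 180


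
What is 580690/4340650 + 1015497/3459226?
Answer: 641665499899/1501528933690 ≈ 0.42734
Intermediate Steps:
580690/4340650 + 1015497/3459226 = 580690*(1/4340650) + 1015497*(1/3459226) = 58069/434065 + 1015497/3459226 = 641665499899/1501528933690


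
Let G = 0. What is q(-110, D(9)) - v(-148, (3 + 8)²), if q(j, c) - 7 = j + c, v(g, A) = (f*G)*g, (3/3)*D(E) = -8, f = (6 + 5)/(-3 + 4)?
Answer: -111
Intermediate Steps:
f = 11 (f = 11/1 = 11*1 = 11)
D(E) = -8
v(g, A) = 0 (v(g, A) = (11*0)*g = 0*g = 0)
q(j, c) = 7 + c + j (q(j, c) = 7 + (j + c) = 7 + (c + j) = 7 + c + j)
q(-110, D(9)) - v(-148, (3 + 8)²) = (7 - 8 - 110) - 1*0 = -111 + 0 = -111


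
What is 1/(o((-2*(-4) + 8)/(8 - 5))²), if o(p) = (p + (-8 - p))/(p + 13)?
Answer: 3025/576 ≈ 5.2517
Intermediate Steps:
o(p) = -8/(13 + p)
1/(o((-2*(-4) + 8)/(8 - 5))²) = 1/((-8/(13 + (-2*(-4) + 8)/(8 - 5)))²) = 1/((-8/(13 + (8 + 8)/3))²) = 1/((-8/(13 + 16*(⅓)))²) = 1/((-8/(13 + 16/3))²) = 1/((-8/55/3)²) = 1/((-8*3/55)²) = 1/((-24/55)²) = 1/(576/3025) = 3025/576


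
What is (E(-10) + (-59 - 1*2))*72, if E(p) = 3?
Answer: -4176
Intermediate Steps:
(E(-10) + (-59 - 1*2))*72 = (3 + (-59 - 1*2))*72 = (3 + (-59 - 2))*72 = (3 - 61)*72 = -58*72 = -4176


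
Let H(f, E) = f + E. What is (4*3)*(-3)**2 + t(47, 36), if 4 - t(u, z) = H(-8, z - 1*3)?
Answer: 87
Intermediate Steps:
H(f, E) = E + f
t(u, z) = 15 - z (t(u, z) = 4 - ((z - 1*3) - 8) = 4 - ((z - 3) - 8) = 4 - ((-3 + z) - 8) = 4 - (-11 + z) = 4 + (11 - z) = 15 - z)
(4*3)*(-3)**2 + t(47, 36) = (4*3)*(-3)**2 + (15 - 1*36) = 12*9 + (15 - 36) = 108 - 21 = 87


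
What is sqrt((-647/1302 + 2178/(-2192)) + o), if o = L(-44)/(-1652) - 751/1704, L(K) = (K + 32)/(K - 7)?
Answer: I*sqrt(77910571761978449445)/6351273831 ≈ 1.3898*I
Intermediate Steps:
L(K) = (32 + K)/(-7 + K)
o = -5274475/11963784 (o = ((32 - 44)/(-7 - 44))/(-1652) - 751/1704 = (-12/(-51))*(-1/1652) - 751*1/1704 = -1/51*(-12)*(-1/1652) - 751/1704 = (4/17)*(-1/1652) - 751/1704 = -1/7021 - 751/1704 = -5274475/11963784 ≈ -0.44087)
sqrt((-647/1302 + 2178/(-2192)) + o) = sqrt((-647/1302 + 2178/(-2192)) - 5274475/11963784) = sqrt((-647*1/1302 + 2178*(-1/2192)) - 5274475/11963784) = sqrt((-647/1302 - 1089/1096) - 5274475/11963784) = sqrt(-1063495/713496 - 5274475/11963784) = sqrt(-12266920595/6351273831) = I*sqrt(77910571761978449445)/6351273831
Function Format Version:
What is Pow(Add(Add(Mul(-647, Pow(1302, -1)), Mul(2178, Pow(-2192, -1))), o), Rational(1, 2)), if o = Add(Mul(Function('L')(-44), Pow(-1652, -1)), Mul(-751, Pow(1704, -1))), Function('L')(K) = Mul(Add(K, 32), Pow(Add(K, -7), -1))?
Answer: Mul(Rational(1, 6351273831), I, Pow(77910571761978449445, Rational(1, 2))) ≈ Mul(1.3898, I)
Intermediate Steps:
Function('L')(K) = Mul(Pow(Add(-7, K), -1), Add(32, K)) (Function('L')(K) = Mul(Add(32, K), Pow(Add(-7, K), -1)) = Mul(Pow(Add(-7, K), -1), Add(32, K)))
o = Rational(-5274475, 11963784) (o = Add(Mul(Mul(Pow(Add(-7, -44), -1), Add(32, -44)), Pow(-1652, -1)), Mul(-751, Pow(1704, -1))) = Add(Mul(Mul(Pow(-51, -1), -12), Rational(-1, 1652)), Mul(-751, Rational(1, 1704))) = Add(Mul(Mul(Rational(-1, 51), -12), Rational(-1, 1652)), Rational(-751, 1704)) = Add(Mul(Rational(4, 17), Rational(-1, 1652)), Rational(-751, 1704)) = Add(Rational(-1, 7021), Rational(-751, 1704)) = Rational(-5274475, 11963784) ≈ -0.44087)
Pow(Add(Add(Mul(-647, Pow(1302, -1)), Mul(2178, Pow(-2192, -1))), o), Rational(1, 2)) = Pow(Add(Add(Mul(-647, Pow(1302, -1)), Mul(2178, Pow(-2192, -1))), Rational(-5274475, 11963784)), Rational(1, 2)) = Pow(Add(Add(Mul(-647, Rational(1, 1302)), Mul(2178, Rational(-1, 2192))), Rational(-5274475, 11963784)), Rational(1, 2)) = Pow(Add(Add(Rational(-647, 1302), Rational(-1089, 1096)), Rational(-5274475, 11963784)), Rational(1, 2)) = Pow(Add(Rational(-1063495, 713496), Rational(-5274475, 11963784)), Rational(1, 2)) = Pow(Rational(-12266920595, 6351273831), Rational(1, 2)) = Mul(Rational(1, 6351273831), I, Pow(77910571761978449445, Rational(1, 2)))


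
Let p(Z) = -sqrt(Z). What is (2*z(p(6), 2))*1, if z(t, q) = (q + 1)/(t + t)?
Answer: -sqrt(6)/2 ≈ -1.2247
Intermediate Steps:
z(t, q) = (1 + q)/(2*t) (z(t, q) = (1 + q)/((2*t)) = (1 + q)*(1/(2*t)) = (1 + q)/(2*t))
(2*z(p(6), 2))*1 = (2*((1 + 2)/(2*((-sqrt(6))))))*1 = (2*((1/2)*(-sqrt(6)/6)*3))*1 = (2*(-sqrt(6)/4))*1 = -sqrt(6)/2*1 = -sqrt(6)/2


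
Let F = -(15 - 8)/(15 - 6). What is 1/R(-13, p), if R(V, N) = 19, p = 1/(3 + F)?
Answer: 1/19 ≈ 0.052632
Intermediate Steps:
F = -7/9 ≈ -0.77778
p = 9/20 (p = 1/(3 - 7/9) = 1/(20/9) = 9/20 ≈ 0.45000)
1/R(-13, p) = 1/19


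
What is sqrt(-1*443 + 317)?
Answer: 3*I*sqrt(14) ≈ 11.225*I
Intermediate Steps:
sqrt(-1*443 + 317) = sqrt(-443 + 317) = sqrt(-126) = 3*I*sqrt(14)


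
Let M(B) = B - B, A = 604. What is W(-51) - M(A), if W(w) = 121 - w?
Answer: 172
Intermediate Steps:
M(B) = 0
W(-51) - M(A) = (121 - 1*(-51)) - 1*0 = (121 + 51) + 0 = 172 + 0 = 172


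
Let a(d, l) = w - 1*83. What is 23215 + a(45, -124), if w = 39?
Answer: 23171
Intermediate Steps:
a(d, l) = -44 (a(d, l) = 39 - 1*83 = 39 - 83 = -44)
23215 + a(45, -124) = 23215 - 44 = 23171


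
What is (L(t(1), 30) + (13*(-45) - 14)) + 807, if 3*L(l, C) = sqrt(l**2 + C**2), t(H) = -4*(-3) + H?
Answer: 208 + sqrt(1069)/3 ≈ 218.90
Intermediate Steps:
t(H) = 12 + H
L(l, C) = sqrt(C**2 + l**2)/3 (L(l, C) = sqrt(l**2 + C**2)/3 = sqrt(C**2 + l**2)/3)
(L(t(1), 30) + (13*(-45) - 14)) + 807 = (sqrt(30**2 + (12 + 1)**2)/3 + (13*(-45) - 14)) + 807 = (sqrt(900 + 13**2)/3 + (-585 - 14)) + 807 = (sqrt(900 + 169)/3 - 599) + 807 = (sqrt(1069)/3 - 599) + 807 = (-599 + sqrt(1069)/3) + 807 = 208 + sqrt(1069)/3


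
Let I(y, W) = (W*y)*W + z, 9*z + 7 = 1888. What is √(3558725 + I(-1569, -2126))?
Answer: I*√7088126510 ≈ 84191.0*I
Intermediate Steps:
z = 209 (z = -7/9 + (⅑)*1888 = -7/9 + 1888/9 = 209)
I(y, W) = 209 + y*W² (I(y, W) = (W*y)*W + 209 = y*W² + 209 = 209 + y*W²)
√(3558725 + I(-1569, -2126)) = √(3558725 + (209 - 1569*(-2126)²)) = √(3558725 + (209 - 1569*4519876)) = √(3558725 + (209 - 7091685444)) = √(3558725 - 7091685235) = √(-7088126510) = I*√7088126510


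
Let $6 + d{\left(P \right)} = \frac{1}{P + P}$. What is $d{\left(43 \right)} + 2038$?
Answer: $\frac{174753}{86} \approx 2032.0$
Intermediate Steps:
$d{\left(P \right)} = -6 + \frac{1}{2 P}$ ($d{\left(P \right)} = -6 + \frac{1}{P + P} = -6 + \frac{1}{2 P}$)
$d{\left(43 \right)} + 2038 = \left(-6 + \frac{1}{2 \cdot 43}\right) + 2038 = \left(-6 + \frac{1}{2} \cdot \frac{1}{43}\right) + 2038 = \left(-6 + \frac{1}{86}\right) + 2038 = - \frac{515}{86} + 2038 = \frac{174753}{86}$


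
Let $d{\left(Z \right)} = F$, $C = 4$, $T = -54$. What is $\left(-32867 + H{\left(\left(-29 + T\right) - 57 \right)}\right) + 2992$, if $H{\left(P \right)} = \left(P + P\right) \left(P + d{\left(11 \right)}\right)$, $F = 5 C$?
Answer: $3725$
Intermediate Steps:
$F = 20$ ($F = 5 \cdot 4 = 20$)
$d{\left(Z \right)} = 20$
$H{\left(P \right)} = 2 P \left(20 + P\right)$ ($H{\left(P \right)} = \left(P + P\right) \left(P + 20\right) = 2 P \left(20 + P\right)$)
$\left(-32867 + H{\left(\left(-29 + T\right) - 57 \right)}\right) + 2992 = \left(-32867 + 2 \left(\left(-29 - 54\right) - 57\right) \left(20 - 140\right)\right) + 2992 = \left(-32867 + 2 \left(-83 - 57\right) \left(20 - 140\right)\right) + 2992 = \left(-32867 + 2 \left(-140\right) \left(20 - 140\right)\right) + 2992 = \left(-32867 + 2 \left(-140\right) \left(-120\right)\right) + 2992 = \left(-32867 + 33600\right) + 2992 = 733 + 2992 = 3725$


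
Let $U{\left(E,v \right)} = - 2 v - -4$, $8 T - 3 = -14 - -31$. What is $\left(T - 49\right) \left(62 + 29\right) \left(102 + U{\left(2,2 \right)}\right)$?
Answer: $-431613$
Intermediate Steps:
$T = \frac{5}{2}$ ($T = \frac{3}{8} + \frac{-14 - -31}{8} = \frac{3}{8} + \frac{-14 + 31}{8} = \frac{3}{8} + \frac{1}{8} \cdot 17 = \frac{3}{8} + \frac{17}{8} = \frac{5}{2} \approx 2.5$)
$U{\left(E,v \right)} = 4 - 2 v$ ($U{\left(E,v \right)} = - 2 v + 4 = 4 - 2 v$)
$\left(T - 49\right) \left(62 + 29\right) \left(102 + U{\left(2,2 \right)}\right) = \left(\frac{5}{2} - 49\right) \left(62 + 29\right) \left(102 + \left(4 - 4\right)\right) = \left(- \frac{93}{2}\right) 91 \left(102 + \left(4 - 4\right)\right) = - \frac{8463 \left(102 + 0\right)}{2} = \left(- \frac{8463}{2}\right) 102 = -431613$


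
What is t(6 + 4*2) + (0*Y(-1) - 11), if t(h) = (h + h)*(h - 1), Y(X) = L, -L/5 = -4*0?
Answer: 353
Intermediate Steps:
L = 0 (L = -(-20)*0 = -5*0 = 0)
Y(X) = 0
t(h) = 2*h*(-1 + h) (t(h) = (2*h)*(-1 + h) = 2*h*(-1 + h))
t(6 + 4*2) + (0*Y(-1) - 11) = 2*(6 + 4*2)*(-1 + (6 + 4*2)) + (0*0 - 11) = 2*(6 + 8)*(-1 + (6 + 8)) + (0 - 11) = 2*14*(-1 + 14) - 11 = 2*14*13 - 11 = 364 - 11 = 353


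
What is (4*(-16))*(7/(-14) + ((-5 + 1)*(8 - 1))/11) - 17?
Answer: 1957/11 ≈ 177.91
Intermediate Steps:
(4*(-16))*(7/(-14) + ((-5 + 1)*(8 - 1))/11) - 17 = -64*(7*(-1/14) - 4*7*(1/11)) - 17 = -64*(-½ - 28*1/11) - 17 = -64*(-½ - 28/11) - 17 = -64*(-67/22) - 17 = 2144/11 - 17 = 1957/11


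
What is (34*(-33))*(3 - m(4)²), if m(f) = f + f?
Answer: 68442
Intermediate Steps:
m(f) = 2*f
(34*(-33))*(3 - m(4)²) = (34*(-33))*(3 - (2*4)²) = -1122*(3 - 1*8²) = -1122*(3 - 1*64) = -1122*(3 - 64) = -1122*(-61) = 68442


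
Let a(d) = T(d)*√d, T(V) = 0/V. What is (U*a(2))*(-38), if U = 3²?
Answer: 0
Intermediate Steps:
T(V) = 0
a(d) = 0 (a(d) = 0*√d = 0)
U = 9
(U*a(2))*(-38) = (9*0)*(-38) = 0*(-38) = 0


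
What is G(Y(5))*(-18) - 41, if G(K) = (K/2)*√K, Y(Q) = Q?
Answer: -41 - 45*√5 ≈ -141.62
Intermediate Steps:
G(K) = K^(3/2)/2 (G(K) = (K*(½))*√K = (K/2)*√K = K^(3/2)/2)
G(Y(5))*(-18) - 41 = (5^(3/2)/2)*(-18) - 41 = ((5*√5)/2)*(-18) - 41 = (5*√5/2)*(-18) - 41 = -45*√5 - 41 = -41 - 45*√5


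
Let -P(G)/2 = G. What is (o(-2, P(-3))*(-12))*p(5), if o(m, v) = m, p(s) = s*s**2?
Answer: 3000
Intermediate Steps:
p(s) = s**3
P(G) = -2*G
(o(-2, P(-3))*(-12))*p(5) = -2*(-12)*5**3 = 24*125 = 3000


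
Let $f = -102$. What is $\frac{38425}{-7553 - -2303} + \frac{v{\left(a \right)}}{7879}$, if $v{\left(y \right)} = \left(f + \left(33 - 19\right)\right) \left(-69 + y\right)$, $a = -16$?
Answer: $- \frac{10539223}{1654590} \approx -6.3697$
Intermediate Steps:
$v{\left(y \right)} = 6072 - 88 y$ ($v{\left(y \right)} = \left(-102 + \left(33 - 19\right)\right) \left(-69 + y\right) = \left(-102 + 14\right) \left(-69 + y\right) = - 88 \left(-69 + y\right) = 6072 - 88 y$)
$\frac{38425}{-7553 - -2303} + \frac{v{\left(a \right)}}{7879} = \frac{38425}{-7553 - -2303} + \frac{6072 - -1408}{7879} = \frac{38425}{-7553 + \left(-9254 + 11557\right)} + \left(6072 + 1408\right) \frac{1}{7879} = \frac{38425}{-7553 + 2303} + 7480 \cdot \frac{1}{7879} = \frac{38425}{-5250} + \frac{7480}{7879} = 38425 \left(- \frac{1}{5250}\right) + \frac{7480}{7879} = - \frac{1537}{210} + \frac{7480}{7879} = - \frac{10539223}{1654590}$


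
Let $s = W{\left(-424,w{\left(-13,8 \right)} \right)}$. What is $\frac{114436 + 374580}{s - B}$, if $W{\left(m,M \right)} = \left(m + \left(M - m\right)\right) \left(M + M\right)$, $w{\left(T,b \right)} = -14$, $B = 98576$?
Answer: $- \frac{61127}{12273} \approx -4.9806$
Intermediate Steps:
$W{\left(m,M \right)} = 2 M^{2}$ ($W{\left(m,M \right)} = M 2 M = 2 M^{2}$)
$s = 392$ ($s = 2 \left(-14\right)^{2} = 2 \cdot 196 = 392$)
$\frac{114436 + 374580}{s - B} = \frac{114436 + 374580}{392 - 98576} = \frac{489016}{392 - 98576} = \frac{489016}{-98184} = 489016 \left(- \frac{1}{98184}\right) = - \frac{61127}{12273}$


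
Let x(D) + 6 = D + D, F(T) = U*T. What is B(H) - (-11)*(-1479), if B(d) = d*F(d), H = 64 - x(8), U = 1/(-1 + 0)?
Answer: -19185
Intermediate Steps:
U = -1 (U = 1/(-1) = -1)
F(T) = -T
x(D) = -6 + 2*D (x(D) = -6 + (D + D) = -6 + 2*D)
H = 54 (H = 64 - (-6 + 2*8) = 64 - (-6 + 16) = 64 - 1*10 = 64 - 10 = 54)
B(d) = -d**2 (B(d) = d*(-d) = -d**2)
B(H) - (-11)*(-1479) = -1*54**2 - (-11)*(-1479) = -1*2916 - 1*16269 = -2916 - 16269 = -19185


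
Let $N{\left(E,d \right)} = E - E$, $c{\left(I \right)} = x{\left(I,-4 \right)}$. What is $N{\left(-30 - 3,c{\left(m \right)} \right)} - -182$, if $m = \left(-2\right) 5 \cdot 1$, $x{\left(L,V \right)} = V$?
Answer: $182$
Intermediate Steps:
$m = -10$ ($m = \left(-10\right) 1 = -10$)
$c{\left(I \right)} = -4$
$N{\left(E,d \right)} = 0$
$N{\left(-30 - 3,c{\left(m \right)} \right)} - -182 = 0 - -182 = 0 + 182 = 182$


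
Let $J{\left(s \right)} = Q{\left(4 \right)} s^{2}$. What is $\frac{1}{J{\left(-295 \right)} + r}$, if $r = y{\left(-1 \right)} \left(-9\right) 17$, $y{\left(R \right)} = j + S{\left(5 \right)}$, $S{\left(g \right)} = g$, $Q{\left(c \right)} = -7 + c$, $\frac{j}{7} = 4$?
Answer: $- \frac{1}{266124} \approx -3.7576 \cdot 10^{-6}$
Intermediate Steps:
$j = 28$ ($j = 7 \cdot 4 = 28$)
$y{\left(R \right)} = 33$ ($y{\left(R \right)} = 28 + 5 = 33$)
$r = -5049$ ($r = 33 \left(-9\right) 17 = \left(-297\right) 17 = -5049$)
$J{\left(s \right)} = - 3 s^{2}$ ($J{\left(s \right)} = \left(-7 + 4\right) s^{2} = - 3 s^{2}$)
$\frac{1}{J{\left(-295 \right)} + r} = \frac{1}{- 3 \left(-295\right)^{2} - 5049} = \frac{1}{\left(-3\right) 87025 - 5049} = \frac{1}{-261075 - 5049} = \frac{1}{-266124} = - \frac{1}{266124}$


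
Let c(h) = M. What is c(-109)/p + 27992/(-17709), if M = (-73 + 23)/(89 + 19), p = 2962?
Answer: -1492569047/944173044 ≈ -1.5808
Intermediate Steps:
M = -25/54 (M = -50/108 = -50*1/108 = -25/54 ≈ -0.46296)
c(h) = -25/54
c(-109)/p + 27992/(-17709) = -25/54/2962 + 27992/(-17709) = -25/54*1/2962 + 27992*(-1/17709) = -25/159948 - 27992/17709 = -1492569047/944173044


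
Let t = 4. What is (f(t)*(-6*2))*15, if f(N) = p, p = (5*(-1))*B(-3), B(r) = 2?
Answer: 1800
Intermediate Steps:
p = -10 (p = (5*(-1))*2 = -5*2 = -10)
f(N) = -10
(f(t)*(-6*2))*15 = -(-60)*2*15 = -10*(-12)*15 = 120*15 = 1800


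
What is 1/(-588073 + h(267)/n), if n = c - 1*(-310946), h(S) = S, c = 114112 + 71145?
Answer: -165401/97267862184 ≈ -1.7005e-6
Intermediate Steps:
c = 185257
n = 496203 (n = 185257 - 1*(-310946) = 185257 + 310946 = 496203)
1/(-588073 + h(267)/n) = 1/(-588073 + 267/496203) = 1/(-588073 + 267*(1/496203)) = 1/(-588073 + 89/165401) = 1/(-97267862184/165401) = -165401/97267862184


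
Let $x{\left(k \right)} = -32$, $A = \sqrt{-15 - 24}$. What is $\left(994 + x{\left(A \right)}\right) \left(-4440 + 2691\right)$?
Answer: $-1682538$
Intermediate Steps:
$A = i \sqrt{39}$ ($A = \sqrt{-39} = i \sqrt{39} \approx 6.245 i$)
$\left(994 + x{\left(A \right)}\right) \left(-4440 + 2691\right) = \left(994 - 32\right) \left(-4440 + 2691\right) = 962 \left(-1749\right) = -1682538$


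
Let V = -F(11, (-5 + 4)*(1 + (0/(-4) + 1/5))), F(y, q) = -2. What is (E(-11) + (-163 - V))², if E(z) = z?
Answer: 30976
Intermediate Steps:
V = 2 (V = -1*(-2) = 2)
(E(-11) + (-163 - V))² = (-11 + (-163 - 1*2))² = (-11 + (-163 - 2))² = (-11 - 165)² = (-176)² = 30976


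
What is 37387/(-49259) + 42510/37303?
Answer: 99907547/262501211 ≈ 0.38060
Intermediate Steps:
37387/(-49259) + 42510/37303 = 37387*(-1/49259) + 42510*(1/37303) = -5341/7037 + 42510/37303 = 99907547/262501211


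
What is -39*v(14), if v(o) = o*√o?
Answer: -546*√14 ≈ -2042.9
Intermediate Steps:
v(o) = o^(3/2)
-39*v(14) = -546*√14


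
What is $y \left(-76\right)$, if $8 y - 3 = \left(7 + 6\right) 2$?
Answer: $- \frac{551}{2} \approx -275.5$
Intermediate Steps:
$y = \frac{29}{8}$ ($y = \frac{3}{8} + \frac{\left(7 + 6\right) 2}{8} = \frac{3}{8} + \frac{13 \cdot 2}{8} = \frac{3}{8} + \frac{1}{8} \cdot 26 = \frac{3}{8} + \frac{13}{4} = \frac{29}{8} \approx 3.625$)
$y \left(-76\right) = \frac{29}{8} \left(-76\right) = - \frac{551}{2}$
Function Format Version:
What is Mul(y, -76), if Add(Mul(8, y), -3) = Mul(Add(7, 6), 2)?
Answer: Rational(-551, 2) ≈ -275.50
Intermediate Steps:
y = Rational(29, 8) (y = Add(Rational(3, 8), Mul(Rational(1, 8), Mul(Add(7, 6), 2))) = Add(Rational(3, 8), Mul(Rational(1, 8), Mul(13, 2))) = Add(Rational(3, 8), Mul(Rational(1, 8), 26)) = Add(Rational(3, 8), Rational(13, 4)) = Rational(29, 8) ≈ 3.6250)
Mul(y, -76) = Mul(Rational(29, 8), -76) = Rational(-551, 2)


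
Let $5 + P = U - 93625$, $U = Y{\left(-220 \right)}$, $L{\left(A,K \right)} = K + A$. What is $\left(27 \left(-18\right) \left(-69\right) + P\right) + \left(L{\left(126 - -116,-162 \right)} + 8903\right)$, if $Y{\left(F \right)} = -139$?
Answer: $-51252$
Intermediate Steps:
$L{\left(A,K \right)} = A + K$
$U = -139$
$P = -93769$ ($P = -5 - 93764 = -93769$)
$\left(27 \left(-18\right) \left(-69\right) + P\right) + \left(L{\left(126 - -116,-162 \right)} + 8903\right) = \left(27 \left(-18\right) \left(-69\right) - 93769\right) + \left(\left(\left(126 - -116\right) - 162\right) + 8903\right) = \left(\left(-486\right) \left(-69\right) - 93769\right) + \left(\left(\left(126 + 116\right) - 162\right) + 8903\right) = \left(33534 - 93769\right) + \left(\left(242 - 162\right) + 8903\right) = -60235 + \left(80 + 8903\right) = -60235 + 8983 = -51252$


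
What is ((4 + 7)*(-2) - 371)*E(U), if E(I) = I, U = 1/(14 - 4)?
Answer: -393/10 ≈ -39.300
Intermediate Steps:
U = ⅒ (U = 1/10 = ⅒ ≈ 0.10000)
((4 + 7)*(-2) - 371)*E(U) = ((4 + 7)*(-2) - 371)*(⅒) = (11*(-2) - 371)*(⅒) = (-22 - 371)*(⅒) = -393*⅒ = -393/10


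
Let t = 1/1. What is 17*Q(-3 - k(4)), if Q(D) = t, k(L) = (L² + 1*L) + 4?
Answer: 17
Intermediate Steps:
k(L) = 4 + L + L² (k(L) = (L² + L) + 4 = (L + L²) + 4 = 4 + L + L²)
t = 1
Q(D) = 1
17*Q(-3 - k(4)) = 17*1 = 17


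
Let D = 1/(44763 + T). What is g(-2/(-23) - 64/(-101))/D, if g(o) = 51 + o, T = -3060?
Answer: 5010490341/2323 ≈ 2.1569e+6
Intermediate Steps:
D = 1/41703 (D = 1/(44763 - 3060) = 1/41703 ≈ 2.3979e-5)
g(-2/(-23) - 64/(-101))/D = (51 + (-2/(-23) - 64/(-101)))/(1/41703) = (51 + (-2*(-1/23) - 64*(-1/101)))*41703 = (51 + (2/23 + 64/101))*41703 = (51 + 1674/2323)*41703 = (120147/2323)*41703 = 5010490341/2323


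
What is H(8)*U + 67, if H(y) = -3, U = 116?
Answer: -281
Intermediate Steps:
H(8)*U + 67 = -3*116 + 67 = -348 + 67 = -281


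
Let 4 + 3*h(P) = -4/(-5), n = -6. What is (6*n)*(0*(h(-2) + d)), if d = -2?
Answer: 0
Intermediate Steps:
h(P) = -16/15 (h(P) = -4/3 + (-4/(-5))/3 = -4/3 + (-4*(-1/5))/3 = -4/3 + (1/3)*(4/5) = -4/3 + 4/15 = -16/15)
(6*n)*(0*(h(-2) + d)) = (6*(-6))*(0*(-16/15 - 2)) = -0*(-46)/15 = -36*0 = 0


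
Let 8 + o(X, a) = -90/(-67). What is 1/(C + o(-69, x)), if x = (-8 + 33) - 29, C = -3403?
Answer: -67/228447 ≈ -0.00029328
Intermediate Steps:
x = -4 (x = 25 - 29 = -4)
o(X, a) = -446/67 (o(X, a) = -8 - 90/(-67) = -8 - 90*(-1/67) = -8 + 90/67 = -446/67)
1/(C + o(-69, x)) = 1/(-3403 - 446/67) = 1/(-228447/67) = -67/228447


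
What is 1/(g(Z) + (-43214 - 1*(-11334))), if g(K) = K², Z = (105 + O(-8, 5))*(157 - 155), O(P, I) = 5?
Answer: 1/16520 ≈ 6.0533e-5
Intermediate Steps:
Z = 220 (Z = (105 + 5)*(157 - 155) = 110*2 = 220)
1/(g(Z) + (-43214 - 1*(-11334))) = 1/(220² + (-43214 - 1*(-11334))) = 1/(48400 + (-43214 + 11334)) = 1/(48400 - 31880) = 1/16520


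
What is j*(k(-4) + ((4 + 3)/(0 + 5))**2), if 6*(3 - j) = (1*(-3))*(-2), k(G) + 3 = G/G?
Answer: -2/25 ≈ -0.080000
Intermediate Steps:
k(G) = -2 (k(G) = -3 + G/G = -3 + 1 = -2)
j = 2 (j = 3 - 1*(-3)*(-2)/6 = 3 - (-1)*(-2)/2 = 3 - 1/6*6 = 3 - 1 = 2)
j*(k(-4) + ((4 + 3)/(0 + 5))**2) = 2*(-2 + ((4 + 3)/(0 + 5))**2) = 2*(-2 + (7/5)**2) = 2*(-2 + 49/25) = 2*(-1/25) = -2/25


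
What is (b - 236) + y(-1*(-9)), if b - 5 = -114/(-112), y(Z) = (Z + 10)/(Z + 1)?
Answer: -63863/280 ≈ -228.08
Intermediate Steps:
y(Z) = (10 + Z)/(1 + Z)
b = 337/56 (b = 5 - 114/(-112) = 5 - 114*(-1/112) = 5 + 57/56 = 337/56 ≈ 6.0179)
(b - 236) + y(-1*(-9)) = (337/56 - 236) + (10 - 1*(-9))/(1 - 1*(-9)) = -12879/56 + (10 + 9)/(1 + 9) = -12879/56 + 19/10 = -63863/280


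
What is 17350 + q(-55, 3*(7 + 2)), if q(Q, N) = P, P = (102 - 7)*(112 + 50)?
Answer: 32740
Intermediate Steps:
P = 15390 (P = 95*162 = 15390)
q(Q, N) = 15390
17350 + q(-55, 3*(7 + 2)) = 17350 + 15390 = 32740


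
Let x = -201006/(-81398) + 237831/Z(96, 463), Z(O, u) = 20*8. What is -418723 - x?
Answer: -2736352744669/6511840 ≈ -4.2021e+5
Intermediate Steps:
Z(O, u) = 160
x = 9695564349/6511840 (x = -201006/(-81398) + 237831/160 = -201006*(-1/81398) + 237831*(1/160) = 100503/40699 + 237831/160 = 9695564349/6511840 ≈ 1488.9)
-418723 - x = -418723 - 1*9695564349/6511840 = -418723 - 9695564349/6511840 = -2736352744669/6511840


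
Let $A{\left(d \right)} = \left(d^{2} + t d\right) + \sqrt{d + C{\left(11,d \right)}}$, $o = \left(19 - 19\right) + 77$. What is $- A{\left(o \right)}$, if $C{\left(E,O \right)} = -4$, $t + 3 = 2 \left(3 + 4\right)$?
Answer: $-6776 - \sqrt{73} \approx -6784.5$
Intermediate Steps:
$t = 11$ ($t = -3 + 2 \left(3 + 4\right) = -3 + 2 \cdot 7 = -3 + 14 = 11$)
$o = 77$ ($o = 0 + 77 = 77$)
$A{\left(d \right)} = d^{2} + \sqrt{-4 + d} + 11 d$ ($A{\left(d \right)} = \left(d^{2} + 11 d\right) + \sqrt{d - 4} = \left(d^{2} + 11 d\right) + \sqrt{-4 + d} = d^{2} + \sqrt{-4 + d} + 11 d$)
$- A{\left(o \right)} = - (77^{2} + \sqrt{-4 + 77} + 11 \cdot 77) = - (5929 + \sqrt{73} + 847) = - (6776 + \sqrt{73}) = -6776 - \sqrt{73}$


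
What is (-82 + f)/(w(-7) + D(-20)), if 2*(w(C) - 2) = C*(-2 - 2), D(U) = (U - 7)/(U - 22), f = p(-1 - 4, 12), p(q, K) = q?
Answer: -1218/233 ≈ -5.2275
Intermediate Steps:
f = -5 (f = -1 - 4 = -5)
D(U) = (-7 + U)/(-22 + U)
w(C) = 2 - 2*C (w(C) = 2 + (C*(-2 - 2))/2 = 2 + (C*(-4))/2 = 2 + (-4*C)/2 = 2 - 2*C)
(-82 + f)/(w(-7) + D(-20)) = (-82 - 5)/((2 - 2*(-7)) + (-7 - 20)/(-22 - 20)) = -87/((2 + 14) - 27/(-42)) = -87/(16 - 1/42*(-27)) = -87/(16 + 9/14) = -87/233/14 = -87*14/233 = -1218/233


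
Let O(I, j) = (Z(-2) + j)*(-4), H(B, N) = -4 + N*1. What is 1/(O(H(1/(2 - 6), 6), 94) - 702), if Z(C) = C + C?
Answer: -1/1062 ≈ -0.00094162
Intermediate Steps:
Z(C) = 2*C
H(B, N) = -4 + N
O(I, j) = 16 - 4*j (O(I, j) = (2*(-2) + j)*(-4) = (-4 + j)*(-4) = 16 - 4*j)
1/(O(H(1/(2 - 6), 6), 94) - 702) = 1/((16 - 4*94) - 702) = 1/((16 - 376) - 702) = 1/(-360 - 702) = 1/(-1062) = -1/1062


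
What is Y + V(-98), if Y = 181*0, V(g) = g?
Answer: -98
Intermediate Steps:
Y = 0
Y + V(-98) = 0 - 98 = -98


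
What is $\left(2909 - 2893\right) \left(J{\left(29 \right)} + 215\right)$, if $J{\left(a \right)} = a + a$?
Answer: $4368$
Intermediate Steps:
$J{\left(a \right)} = 2 a$
$\left(2909 - 2893\right) \left(J{\left(29 \right)} + 215\right) = \left(2909 - 2893\right) \left(2 \cdot 29 + 215\right) = \left(2909 - 2893\right) \left(58 + 215\right) = 16 \cdot 273 = 4368$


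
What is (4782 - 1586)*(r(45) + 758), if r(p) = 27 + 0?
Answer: 2508860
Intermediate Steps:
r(p) = 27
(4782 - 1586)*(r(45) + 758) = (4782 - 1586)*(27 + 758) = 3196*785 = 2508860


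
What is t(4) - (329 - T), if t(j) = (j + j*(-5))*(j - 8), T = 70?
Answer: -195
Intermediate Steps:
t(j) = -4*j*(-8 + j) (t(j) = (j - 5*j)*(-8 + j) = (-4*j)*(-8 + j) = -4*j*(-8 + j))
t(4) - (329 - T) = 4*4*(8 - 1*4) - (329 - 1*70) = 4*4*(8 - 4) - (329 - 70) = 4*4*4 - 1*259 = 64 - 259 = -195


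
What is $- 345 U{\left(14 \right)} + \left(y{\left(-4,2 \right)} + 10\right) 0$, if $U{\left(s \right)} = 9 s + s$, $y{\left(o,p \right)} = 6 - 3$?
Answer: $-48300$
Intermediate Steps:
$y{\left(o,p \right)} = 3$ ($y{\left(o,p \right)} = 6 - 3 = 3$)
$U{\left(s \right)} = 10 s$
$- 345 U{\left(14 \right)} + \left(y{\left(-4,2 \right)} + 10\right) 0 = - 345 \cdot 10 \cdot 14 + \left(3 + 10\right) 0 = \left(-345\right) 140 + 13 \cdot 0 = -48300 + 0 = -48300$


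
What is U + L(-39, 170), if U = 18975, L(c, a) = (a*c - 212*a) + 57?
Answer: -23638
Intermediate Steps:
L(c, a) = 57 - 212*a + a*c (L(c, a) = (-212*a + a*c) + 57 = 57 - 212*a + a*c)
U + L(-39, 170) = 18975 + (57 - 212*170 + 170*(-39)) = 18975 + (57 - 36040 - 6630) = 18975 - 42613 = -23638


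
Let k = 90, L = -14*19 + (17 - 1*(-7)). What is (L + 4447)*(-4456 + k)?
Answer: -18359030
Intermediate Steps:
L = -242 (L = -266 + (17 + 7) = -266 + 24 = -242)
(L + 4447)*(-4456 + k) = (-242 + 4447)*(-4456 + 90) = 4205*(-4366) = -18359030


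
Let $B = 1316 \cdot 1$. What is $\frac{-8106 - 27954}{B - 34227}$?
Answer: $\frac{36060}{32911} \approx 1.0957$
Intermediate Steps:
$B = 1316$
$\frac{-8106 - 27954}{B - 34227} = \frac{-8106 - 27954}{1316 - 34227} = - \frac{36060}{-32911} = \left(-36060\right) \left(- \frac{1}{32911}\right) = \frac{36060}{32911}$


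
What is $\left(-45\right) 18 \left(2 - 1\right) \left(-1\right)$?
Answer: $810$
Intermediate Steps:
$\left(-45\right) 18 \left(2 - 1\right) \left(-1\right) = - 810 \cdot 1 \left(-1\right) = \left(-810\right) \left(-1\right) = 810$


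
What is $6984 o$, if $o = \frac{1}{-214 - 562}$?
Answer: $-9$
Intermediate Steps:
$o = - \frac{1}{776}$ ($o = \frac{1}{-776} = - \frac{1}{776} \approx -0.0012887$)
$6984 o = 6984 \left(- \frac{1}{776}\right) = -9$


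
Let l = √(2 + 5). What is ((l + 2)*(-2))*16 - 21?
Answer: -85 - 32*√7 ≈ -169.66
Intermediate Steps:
l = √7 ≈ 2.6458
((l + 2)*(-2))*16 - 21 = ((√7 + 2)*(-2))*16 - 21 = ((2 + √7)*(-2))*16 - 21 = (-4 - 2*√7)*16 - 21 = (-64 - 32*√7) - 21 = -85 - 32*√7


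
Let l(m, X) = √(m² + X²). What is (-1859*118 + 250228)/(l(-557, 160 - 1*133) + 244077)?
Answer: 7533680682/59573270951 - 30866*√310978/59573270951 ≈ 0.12617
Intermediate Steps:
l(m, X) = √(X² + m²)
(-1859*118 + 250228)/(l(-557, 160 - 1*133) + 244077) = (-1859*118 + 250228)/(√((160 - 1*133)² + (-557)²) + 244077) = (-219362 + 250228)/(√((160 - 133)² + 310249) + 244077) = 30866/(√(27² + 310249) + 244077) = 30866/(√(729 + 310249) + 244077) = 30866/(√310978 + 244077) = 30866/(244077 + √310978)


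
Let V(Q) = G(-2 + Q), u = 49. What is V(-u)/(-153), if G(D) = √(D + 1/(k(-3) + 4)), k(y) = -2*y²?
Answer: -I*√10010/2142 ≈ -0.046709*I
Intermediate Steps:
G(D) = √(-1/14 + D) (G(D) = √(D + 1/(-2*(-3)² + 4)) = √(D + 1/(-2*9 + 4)) = √(D + 1/(-18 + 4)) = √(D + 1/(-14)) = √(D - 1/14) = √(-1/14 + D))
V(Q) = √(-406 + 196*Q)/14 (V(Q) = √(-14 + 196*(-2 + Q))/14 = √(-14 + (-392 + 196*Q))/14 = √(-406 + 196*Q)/14)
V(-u)/(-153) = (√(-406 + 196*(-1*49))/14)/(-153) = (√(-406 + 196*(-49))/14)*(-1/153) = (√(-406 - 9604)/14)*(-1/153) = (√(-10010)/14)*(-1/153) = ((I*√10010)/14)*(-1/153) = (I*√10010/14)*(-1/153) = -I*√10010/2142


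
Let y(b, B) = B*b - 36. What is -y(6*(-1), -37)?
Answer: -186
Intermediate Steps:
y(b, B) = -36 + B*b
-y(6*(-1), -37) = -(-36 - 222*(-1)) = -(-36 - 37*(-6)) = -(-36 + 222) = -1*186 = -186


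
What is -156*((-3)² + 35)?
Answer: -6864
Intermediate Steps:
-156*((-3)² + 35) = -156*(9 + 35) = -156*44 = -6864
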